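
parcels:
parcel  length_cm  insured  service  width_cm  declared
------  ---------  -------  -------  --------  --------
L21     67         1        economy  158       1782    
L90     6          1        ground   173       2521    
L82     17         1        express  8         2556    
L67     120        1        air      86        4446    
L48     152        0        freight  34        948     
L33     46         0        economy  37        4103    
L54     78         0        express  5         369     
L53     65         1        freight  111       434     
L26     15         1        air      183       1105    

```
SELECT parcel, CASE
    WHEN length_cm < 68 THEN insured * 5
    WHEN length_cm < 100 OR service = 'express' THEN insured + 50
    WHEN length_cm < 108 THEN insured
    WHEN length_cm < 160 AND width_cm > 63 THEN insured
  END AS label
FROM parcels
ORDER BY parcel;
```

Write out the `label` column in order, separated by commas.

parcel=L21: length_cm < 68 → 5
parcel=L26: length_cm < 68 → 5
parcel=L33: length_cm < 68 → 0
parcel=L48: (no match → NULL) → NULL
parcel=L53: length_cm < 68 → 5
parcel=L54: length_cm < 100 OR service = 'express' → 50
parcel=L67: length_cm < 160 AND width_cm > 63 → 1
parcel=L82: length_cm < 68 → 5
parcel=L90: length_cm < 68 → 5

5, 5, 0, NULL, 5, 50, 1, 5, 5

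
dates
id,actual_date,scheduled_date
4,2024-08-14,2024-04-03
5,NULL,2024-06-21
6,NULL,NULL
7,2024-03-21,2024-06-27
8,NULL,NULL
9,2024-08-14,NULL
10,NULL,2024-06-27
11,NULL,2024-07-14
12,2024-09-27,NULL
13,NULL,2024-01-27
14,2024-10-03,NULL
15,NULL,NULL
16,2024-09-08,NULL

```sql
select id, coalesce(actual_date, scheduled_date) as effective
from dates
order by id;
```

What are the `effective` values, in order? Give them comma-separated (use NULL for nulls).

id=4: actual_date=2024-08-14 → 2024-08-14
id=5: actual_date=NULL, scheduled_date=2024-06-21 → 2024-06-21
id=6: actual_date=NULL, scheduled_date=NULL (all NULL) → NULL
id=7: actual_date=2024-03-21 → 2024-03-21
id=8: actual_date=NULL, scheduled_date=NULL (all NULL) → NULL
id=9: actual_date=2024-08-14 → 2024-08-14
id=10: actual_date=NULL, scheduled_date=2024-06-27 → 2024-06-27
id=11: actual_date=NULL, scheduled_date=2024-07-14 → 2024-07-14
id=12: actual_date=2024-09-27 → 2024-09-27
id=13: actual_date=NULL, scheduled_date=2024-01-27 → 2024-01-27
id=14: actual_date=2024-10-03 → 2024-10-03
id=15: actual_date=NULL, scheduled_date=NULL (all NULL) → NULL
id=16: actual_date=2024-09-08 → 2024-09-08

2024-08-14, 2024-06-21, NULL, 2024-03-21, NULL, 2024-08-14, 2024-06-27, 2024-07-14, 2024-09-27, 2024-01-27, 2024-10-03, NULL, 2024-09-08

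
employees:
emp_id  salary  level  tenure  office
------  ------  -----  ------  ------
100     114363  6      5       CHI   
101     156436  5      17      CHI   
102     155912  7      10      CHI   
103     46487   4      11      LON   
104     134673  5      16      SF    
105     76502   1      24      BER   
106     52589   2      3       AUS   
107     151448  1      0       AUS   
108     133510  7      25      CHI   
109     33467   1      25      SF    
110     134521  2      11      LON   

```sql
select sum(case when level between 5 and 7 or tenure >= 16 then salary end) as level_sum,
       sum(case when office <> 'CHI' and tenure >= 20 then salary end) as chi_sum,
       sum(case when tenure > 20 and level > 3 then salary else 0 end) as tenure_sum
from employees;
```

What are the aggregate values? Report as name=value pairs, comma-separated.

level_sum=804863, chi_sum=109969, tenure_sum=133510

[level_sum: level between 5 and 7 or tenure >= 16]
emp_id=100: ✓ → 114363
emp_id=101: ✓ → 156436
emp_id=102: ✓ → 155912
emp_id=103: ✗
emp_id=104: ✓ → 134673
emp_id=105: ✓ → 76502
emp_id=106: ✗
emp_id=107: ✗
emp_id=108: ✓ → 133510
emp_id=109: ✓ → 33467
emp_id=110: ✗
level_sum = 114363 + 156436 + 155912 + 134673 + 76502 + 133510 + 33467 = 804863
—
[chi_sum: office <> 'CHI' and tenure >= 20]
emp_id=100: ✗
emp_id=101: ✗
emp_id=102: ✗
emp_id=103: ✗
emp_id=104: ✗
emp_id=105: ✓ → 76502
emp_id=106: ✗
emp_id=107: ✗
emp_id=108: ✗
emp_id=109: ✓ → 33467
emp_id=110: ✗
chi_sum = 76502 + 33467 = 109969
—
[tenure_sum: tenure > 20 and level > 3]
emp_id=100: ✗
emp_id=101: ✗
emp_id=102: ✗
emp_id=103: ✗
emp_id=104: ✗
emp_id=105: ✗
emp_id=106: ✗
emp_id=107: ✗
emp_id=108: ✓ → 133510
emp_id=109: ✗
emp_id=110: ✗
tenure_sum = 133510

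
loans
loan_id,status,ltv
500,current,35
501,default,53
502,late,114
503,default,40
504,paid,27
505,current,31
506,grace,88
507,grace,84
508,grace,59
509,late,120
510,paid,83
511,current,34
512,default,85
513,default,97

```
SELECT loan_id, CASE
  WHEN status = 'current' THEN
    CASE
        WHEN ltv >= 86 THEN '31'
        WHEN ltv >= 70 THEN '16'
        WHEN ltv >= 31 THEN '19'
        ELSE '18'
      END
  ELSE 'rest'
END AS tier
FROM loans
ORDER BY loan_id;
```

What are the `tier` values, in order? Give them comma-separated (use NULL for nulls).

19, rest, rest, rest, rest, 19, rest, rest, rest, rest, rest, 19, rest, rest

loan_id=500: status='current' → inner[ltv >= 31] → 19
loan_id=501: status='default' → outer ELSE → rest
loan_id=502: status='late' → outer ELSE → rest
loan_id=503: status='default' → outer ELSE → rest
loan_id=504: status='paid' → outer ELSE → rest
loan_id=505: status='current' → inner[ltv >= 31] → 19
loan_id=506: status='grace' → outer ELSE → rest
loan_id=507: status='grace' → outer ELSE → rest
loan_id=508: status='grace' → outer ELSE → rest
loan_id=509: status='late' → outer ELSE → rest
loan_id=510: status='paid' → outer ELSE → rest
loan_id=511: status='current' → inner[ltv >= 31] → 19
loan_id=512: status='default' → outer ELSE → rest
loan_id=513: status='default' → outer ELSE → rest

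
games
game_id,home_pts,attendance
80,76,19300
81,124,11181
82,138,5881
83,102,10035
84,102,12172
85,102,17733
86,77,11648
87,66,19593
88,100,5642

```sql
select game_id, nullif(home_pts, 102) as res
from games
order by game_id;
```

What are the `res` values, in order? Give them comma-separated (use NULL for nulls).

game_id=80: home_pts=76 vs 102: differ → 76
game_id=81: home_pts=124 vs 102: differ → 124
game_id=82: home_pts=138 vs 102: differ → 138
game_id=83: home_pts=102 vs 102: equal → NULL
game_id=84: home_pts=102 vs 102: equal → NULL
game_id=85: home_pts=102 vs 102: equal → NULL
game_id=86: home_pts=77 vs 102: differ → 77
game_id=87: home_pts=66 vs 102: differ → 66
game_id=88: home_pts=100 vs 102: differ → 100

76, 124, 138, NULL, NULL, NULL, 77, 66, 100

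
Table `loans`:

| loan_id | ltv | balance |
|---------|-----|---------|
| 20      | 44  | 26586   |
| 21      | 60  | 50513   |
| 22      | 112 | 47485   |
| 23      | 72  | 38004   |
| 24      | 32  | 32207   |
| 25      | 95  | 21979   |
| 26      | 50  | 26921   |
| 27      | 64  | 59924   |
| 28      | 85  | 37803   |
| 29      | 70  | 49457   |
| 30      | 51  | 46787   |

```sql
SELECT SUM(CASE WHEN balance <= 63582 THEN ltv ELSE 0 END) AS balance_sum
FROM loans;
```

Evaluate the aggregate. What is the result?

735

loan_id=20: ✓ → 44
loan_id=21: ✓ → 60
loan_id=22: ✓ → 112
loan_id=23: ✓ → 72
loan_id=24: ✓ → 32
loan_id=25: ✓ → 95
loan_id=26: ✓ → 50
loan_id=27: ✓ → 64
loan_id=28: ✓ → 85
loan_id=29: ✓ → 70
loan_id=30: ✓ → 51
balance_sum = 44 + 60 + 112 + 72 + 32 + 95 + 50 + 64 + 85 + 70 + 51 = 735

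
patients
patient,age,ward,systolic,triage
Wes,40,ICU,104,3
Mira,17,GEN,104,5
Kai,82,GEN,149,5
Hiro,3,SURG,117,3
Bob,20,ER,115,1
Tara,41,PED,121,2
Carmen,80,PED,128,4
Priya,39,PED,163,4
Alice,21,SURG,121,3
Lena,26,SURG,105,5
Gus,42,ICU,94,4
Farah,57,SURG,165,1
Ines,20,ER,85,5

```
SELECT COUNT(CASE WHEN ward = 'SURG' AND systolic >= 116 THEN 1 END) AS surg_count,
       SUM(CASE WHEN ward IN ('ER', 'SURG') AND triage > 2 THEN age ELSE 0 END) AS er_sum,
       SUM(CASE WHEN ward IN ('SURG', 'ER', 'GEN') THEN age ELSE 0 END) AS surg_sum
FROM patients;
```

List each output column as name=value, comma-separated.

[surg_count: ward = 'SURG' AND systolic >= 116]
patient=Wes: ✗
patient=Mira: ✗
patient=Kai: ✗
patient=Hiro: ✓ → 1
patient=Bob: ✗
patient=Tara: ✗
patient=Carmen: ✗
patient=Priya: ✗
patient=Alice: ✓ → 1
patient=Lena: ✗
patient=Gus: ✗
patient=Farah: ✓ → 1
patient=Ines: ✗
surg_count = COUNT(1, 1, 1) = 3
—
[er_sum: ward IN ('ER', 'SURG') AND triage > 2]
patient=Wes: ✗
patient=Mira: ✗
patient=Kai: ✗
patient=Hiro: ✓ → 3
patient=Bob: ✗
patient=Tara: ✗
patient=Carmen: ✗
patient=Priya: ✗
patient=Alice: ✓ → 21
patient=Lena: ✓ → 26
patient=Gus: ✗
patient=Farah: ✗
patient=Ines: ✓ → 20
er_sum = 3 + 21 + 26 + 20 = 70
—
[surg_sum: ward IN ('SURG', 'ER', 'GEN')]
patient=Wes: ✗
patient=Mira: ✓ → 17
patient=Kai: ✓ → 82
patient=Hiro: ✓ → 3
patient=Bob: ✓ → 20
patient=Tara: ✗
patient=Carmen: ✗
patient=Priya: ✗
patient=Alice: ✓ → 21
patient=Lena: ✓ → 26
patient=Gus: ✗
patient=Farah: ✓ → 57
patient=Ines: ✓ → 20
surg_sum = 17 + 82 + 3 + 20 + 21 + 26 + 57 + 20 = 246

surg_count=3, er_sum=70, surg_sum=246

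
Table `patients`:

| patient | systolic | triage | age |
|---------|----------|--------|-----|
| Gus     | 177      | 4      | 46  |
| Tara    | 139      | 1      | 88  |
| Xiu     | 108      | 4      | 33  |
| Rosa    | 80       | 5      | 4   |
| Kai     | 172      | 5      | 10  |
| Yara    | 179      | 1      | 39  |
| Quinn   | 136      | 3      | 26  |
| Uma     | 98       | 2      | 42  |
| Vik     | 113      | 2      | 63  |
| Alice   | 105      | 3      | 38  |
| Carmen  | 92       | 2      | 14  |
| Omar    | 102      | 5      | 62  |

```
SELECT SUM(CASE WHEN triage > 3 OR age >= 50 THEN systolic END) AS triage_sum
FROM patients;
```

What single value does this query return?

patient=Gus: ✓ → 177
patient=Tara: ✓ → 139
patient=Xiu: ✓ → 108
patient=Rosa: ✓ → 80
patient=Kai: ✓ → 172
patient=Yara: ✗
patient=Quinn: ✗
patient=Uma: ✗
patient=Vik: ✓ → 113
patient=Alice: ✗
patient=Carmen: ✗
patient=Omar: ✓ → 102
triage_sum = 177 + 139 + 108 + 80 + 172 + 113 + 102 = 891

891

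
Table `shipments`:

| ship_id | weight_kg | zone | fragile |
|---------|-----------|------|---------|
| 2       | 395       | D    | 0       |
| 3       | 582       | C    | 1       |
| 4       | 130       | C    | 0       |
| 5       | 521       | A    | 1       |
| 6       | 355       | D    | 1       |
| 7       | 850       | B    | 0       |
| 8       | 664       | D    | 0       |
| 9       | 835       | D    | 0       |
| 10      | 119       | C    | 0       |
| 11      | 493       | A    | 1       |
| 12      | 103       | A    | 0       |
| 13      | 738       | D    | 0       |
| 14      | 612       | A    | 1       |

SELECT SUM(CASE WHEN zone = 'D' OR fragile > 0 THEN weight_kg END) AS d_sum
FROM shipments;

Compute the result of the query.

ship_id=2: ✓ → 395
ship_id=3: ✓ → 582
ship_id=4: ✗
ship_id=5: ✓ → 521
ship_id=6: ✓ → 355
ship_id=7: ✗
ship_id=8: ✓ → 664
ship_id=9: ✓ → 835
ship_id=10: ✗
ship_id=11: ✓ → 493
ship_id=12: ✗
ship_id=13: ✓ → 738
ship_id=14: ✓ → 612
d_sum = 395 + 582 + 521 + 355 + 664 + 835 + 493 + 738 + 612 = 5195

5195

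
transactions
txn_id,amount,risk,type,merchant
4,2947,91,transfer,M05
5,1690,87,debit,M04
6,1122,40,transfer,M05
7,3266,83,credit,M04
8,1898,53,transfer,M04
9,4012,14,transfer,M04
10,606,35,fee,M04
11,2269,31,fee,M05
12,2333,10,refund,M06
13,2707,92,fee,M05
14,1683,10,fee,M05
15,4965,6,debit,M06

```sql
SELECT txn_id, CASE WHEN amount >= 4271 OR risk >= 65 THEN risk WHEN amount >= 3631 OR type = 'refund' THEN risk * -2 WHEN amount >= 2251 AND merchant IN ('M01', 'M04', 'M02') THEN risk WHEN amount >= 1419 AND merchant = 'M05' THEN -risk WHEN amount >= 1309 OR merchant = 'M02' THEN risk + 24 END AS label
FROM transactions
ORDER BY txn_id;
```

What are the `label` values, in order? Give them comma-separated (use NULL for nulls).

91, 87, NULL, 83, 77, -28, NULL, -31, -20, 92, -10, 6

txn_id=4: amount >= 4271 OR risk >= 65 → 91
txn_id=5: amount >= 4271 OR risk >= 65 → 87
txn_id=6: (no match → NULL) → NULL
txn_id=7: amount >= 4271 OR risk >= 65 → 83
txn_id=8: amount >= 1309 OR merchant = 'M02' → 77
txn_id=9: amount >= 3631 OR type = 'refund' → -28
txn_id=10: (no match → NULL) → NULL
txn_id=11: amount >= 1419 AND merchant = 'M05' → -31
txn_id=12: amount >= 3631 OR type = 'refund' → -20
txn_id=13: amount >= 4271 OR risk >= 65 → 92
txn_id=14: amount >= 1419 AND merchant = 'M05' → -10
txn_id=15: amount >= 4271 OR risk >= 65 → 6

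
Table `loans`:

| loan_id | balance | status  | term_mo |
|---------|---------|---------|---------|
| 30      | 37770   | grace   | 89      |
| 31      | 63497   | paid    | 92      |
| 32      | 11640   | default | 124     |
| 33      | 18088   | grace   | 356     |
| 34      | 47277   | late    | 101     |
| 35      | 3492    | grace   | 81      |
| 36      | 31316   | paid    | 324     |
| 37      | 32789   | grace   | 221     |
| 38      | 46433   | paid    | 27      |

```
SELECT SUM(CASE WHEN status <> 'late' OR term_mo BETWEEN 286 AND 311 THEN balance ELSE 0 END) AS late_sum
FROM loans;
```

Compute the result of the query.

245025

loan_id=30: ✓ → 37770
loan_id=31: ✓ → 63497
loan_id=32: ✓ → 11640
loan_id=33: ✓ → 18088
loan_id=34: ✗
loan_id=35: ✓ → 3492
loan_id=36: ✓ → 31316
loan_id=37: ✓ → 32789
loan_id=38: ✓ → 46433
late_sum = 37770 + 63497 + 11640 + 18088 + 3492 + 31316 + 32789 + 46433 = 245025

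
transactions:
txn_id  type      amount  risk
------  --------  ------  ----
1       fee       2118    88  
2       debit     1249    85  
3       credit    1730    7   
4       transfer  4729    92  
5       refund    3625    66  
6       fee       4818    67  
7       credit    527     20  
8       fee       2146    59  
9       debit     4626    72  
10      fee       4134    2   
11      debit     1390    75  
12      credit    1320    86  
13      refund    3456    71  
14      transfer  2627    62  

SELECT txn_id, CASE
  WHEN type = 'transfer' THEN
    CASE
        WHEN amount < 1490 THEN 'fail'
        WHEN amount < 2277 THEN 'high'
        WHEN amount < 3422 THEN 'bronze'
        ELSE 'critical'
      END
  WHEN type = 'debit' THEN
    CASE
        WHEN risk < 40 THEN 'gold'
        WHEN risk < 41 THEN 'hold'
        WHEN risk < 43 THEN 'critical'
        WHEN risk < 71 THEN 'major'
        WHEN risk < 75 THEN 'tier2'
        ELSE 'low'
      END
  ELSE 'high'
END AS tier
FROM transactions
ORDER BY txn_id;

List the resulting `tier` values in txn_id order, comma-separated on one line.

txn_id=1: type='fee' → outer ELSE → high
txn_id=2: type='debit' → inner[ELSE] → low
txn_id=3: type='credit' → outer ELSE → high
txn_id=4: type='transfer' → inner[ELSE] → critical
txn_id=5: type='refund' → outer ELSE → high
txn_id=6: type='fee' → outer ELSE → high
txn_id=7: type='credit' → outer ELSE → high
txn_id=8: type='fee' → outer ELSE → high
txn_id=9: type='debit' → inner[risk < 75] → tier2
txn_id=10: type='fee' → outer ELSE → high
txn_id=11: type='debit' → inner[ELSE] → low
txn_id=12: type='credit' → outer ELSE → high
txn_id=13: type='refund' → outer ELSE → high
txn_id=14: type='transfer' → inner[amount < 3422] → bronze

high, low, high, critical, high, high, high, high, tier2, high, low, high, high, bronze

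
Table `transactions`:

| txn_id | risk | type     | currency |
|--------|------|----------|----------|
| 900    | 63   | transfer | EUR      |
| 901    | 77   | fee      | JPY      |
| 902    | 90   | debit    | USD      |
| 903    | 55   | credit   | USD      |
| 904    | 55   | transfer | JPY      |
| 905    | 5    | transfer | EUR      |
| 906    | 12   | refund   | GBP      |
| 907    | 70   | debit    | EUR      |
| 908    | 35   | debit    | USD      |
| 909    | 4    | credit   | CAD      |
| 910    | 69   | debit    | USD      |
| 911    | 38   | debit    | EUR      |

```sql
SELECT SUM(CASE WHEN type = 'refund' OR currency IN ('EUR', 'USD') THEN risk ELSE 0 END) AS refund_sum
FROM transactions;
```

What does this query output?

437

txn_id=900: ✓ → 63
txn_id=901: ✗
txn_id=902: ✓ → 90
txn_id=903: ✓ → 55
txn_id=904: ✗
txn_id=905: ✓ → 5
txn_id=906: ✓ → 12
txn_id=907: ✓ → 70
txn_id=908: ✓ → 35
txn_id=909: ✗
txn_id=910: ✓ → 69
txn_id=911: ✓ → 38
refund_sum = 63 + 90 + 55 + 5 + 12 + 70 + 35 + 69 + 38 = 437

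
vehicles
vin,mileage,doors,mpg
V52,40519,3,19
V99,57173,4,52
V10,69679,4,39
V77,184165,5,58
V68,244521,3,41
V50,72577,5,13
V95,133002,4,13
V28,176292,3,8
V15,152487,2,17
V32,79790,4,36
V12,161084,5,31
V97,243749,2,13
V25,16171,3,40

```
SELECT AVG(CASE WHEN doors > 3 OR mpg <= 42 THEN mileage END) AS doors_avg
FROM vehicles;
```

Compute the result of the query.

vin=V52: ✓ → 40519
vin=V99: ✓ → 57173
vin=V10: ✓ → 69679
vin=V77: ✓ → 184165
vin=V68: ✓ → 244521
vin=V50: ✓ → 72577
vin=V95: ✓ → 133002
vin=V28: ✓ → 176292
vin=V15: ✓ → 152487
vin=V32: ✓ → 79790
vin=V12: ✓ → 161084
vin=V97: ✓ → 243749
vin=V25: ✓ → 16171
doors_avg = (40519 + 57173 + 69679 + 184165 + 244521 + 72577 + 133002 + 176292 + 152487 + 79790 + 161084 + 243749 + 16171) / 13 = 125477.6153846154

125477.6153846154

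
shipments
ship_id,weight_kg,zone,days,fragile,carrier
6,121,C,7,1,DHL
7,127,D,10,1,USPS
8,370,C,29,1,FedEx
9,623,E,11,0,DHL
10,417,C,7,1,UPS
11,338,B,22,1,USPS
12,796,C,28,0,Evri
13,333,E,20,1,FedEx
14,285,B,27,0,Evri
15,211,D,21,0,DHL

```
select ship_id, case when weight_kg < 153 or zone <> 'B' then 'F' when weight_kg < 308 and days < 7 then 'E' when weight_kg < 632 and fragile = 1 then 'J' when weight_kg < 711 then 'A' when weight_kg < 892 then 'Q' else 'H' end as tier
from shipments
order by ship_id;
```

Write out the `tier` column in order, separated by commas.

F, F, F, F, F, J, F, F, A, F

ship_id=6: weight_kg < 153 or zone <> 'B' → F
ship_id=7: weight_kg < 153 or zone <> 'B' → F
ship_id=8: weight_kg < 153 or zone <> 'B' → F
ship_id=9: weight_kg < 153 or zone <> 'B' → F
ship_id=10: weight_kg < 153 or zone <> 'B' → F
ship_id=11: weight_kg < 632 and fragile = 1 → J
ship_id=12: weight_kg < 153 or zone <> 'B' → F
ship_id=13: weight_kg < 153 or zone <> 'B' → F
ship_id=14: weight_kg < 711 → A
ship_id=15: weight_kg < 153 or zone <> 'B' → F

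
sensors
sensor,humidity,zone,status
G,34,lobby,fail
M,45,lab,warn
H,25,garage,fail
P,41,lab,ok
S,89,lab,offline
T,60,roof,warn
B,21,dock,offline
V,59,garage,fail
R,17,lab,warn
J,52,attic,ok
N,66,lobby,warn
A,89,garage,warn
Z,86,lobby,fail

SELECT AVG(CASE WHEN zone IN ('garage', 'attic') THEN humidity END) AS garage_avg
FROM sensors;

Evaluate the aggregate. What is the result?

56.25

sensor=G: ✗
sensor=M: ✗
sensor=H: ✓ → 25
sensor=P: ✗
sensor=S: ✗
sensor=T: ✗
sensor=B: ✗
sensor=V: ✓ → 59
sensor=R: ✗
sensor=J: ✓ → 52
sensor=N: ✗
sensor=A: ✓ → 89
sensor=Z: ✗
garage_avg = (25 + 59 + 52 + 89) / 4 = 56.25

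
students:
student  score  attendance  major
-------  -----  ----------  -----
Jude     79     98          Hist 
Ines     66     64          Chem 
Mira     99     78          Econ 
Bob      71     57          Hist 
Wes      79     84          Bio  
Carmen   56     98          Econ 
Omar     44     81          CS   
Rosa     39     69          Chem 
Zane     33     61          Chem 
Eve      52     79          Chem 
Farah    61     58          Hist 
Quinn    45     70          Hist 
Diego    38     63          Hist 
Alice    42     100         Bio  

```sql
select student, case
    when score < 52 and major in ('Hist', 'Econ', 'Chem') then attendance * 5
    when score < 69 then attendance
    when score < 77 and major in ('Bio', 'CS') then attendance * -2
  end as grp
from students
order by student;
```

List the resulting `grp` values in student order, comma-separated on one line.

100, NULL, 98, 315, 79, 58, 64, NULL, NULL, 81, 350, 345, NULL, 305

student=Alice: score < 69 → 100
student=Bob: (no match → NULL) → NULL
student=Carmen: score < 69 → 98
student=Diego: score < 52 and major in ('Hist', 'Econ', 'Chem') → 315
student=Eve: score < 69 → 79
student=Farah: score < 69 → 58
student=Ines: score < 69 → 64
student=Jude: (no match → NULL) → NULL
student=Mira: (no match → NULL) → NULL
student=Omar: score < 69 → 81
student=Quinn: score < 52 and major in ('Hist', 'Econ', 'Chem') → 350
student=Rosa: score < 52 and major in ('Hist', 'Econ', 'Chem') → 345
student=Wes: (no match → NULL) → NULL
student=Zane: score < 52 and major in ('Hist', 'Econ', 'Chem') → 305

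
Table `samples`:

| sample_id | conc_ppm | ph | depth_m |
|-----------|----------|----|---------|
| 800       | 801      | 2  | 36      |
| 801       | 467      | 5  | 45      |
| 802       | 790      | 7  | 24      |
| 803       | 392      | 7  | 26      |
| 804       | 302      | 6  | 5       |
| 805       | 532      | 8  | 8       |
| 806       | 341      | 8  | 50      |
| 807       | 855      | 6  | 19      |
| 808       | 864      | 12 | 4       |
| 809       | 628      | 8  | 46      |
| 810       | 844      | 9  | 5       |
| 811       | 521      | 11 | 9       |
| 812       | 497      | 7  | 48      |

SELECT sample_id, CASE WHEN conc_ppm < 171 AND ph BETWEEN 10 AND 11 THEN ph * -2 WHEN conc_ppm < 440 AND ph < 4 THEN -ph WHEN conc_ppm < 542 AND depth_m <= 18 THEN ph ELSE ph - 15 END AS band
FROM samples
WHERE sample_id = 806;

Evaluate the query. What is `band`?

-7

sample_id = 806: conc_ppm=341, ph=8, depth_m=50.
conc_ppm < 171 AND ph BETWEEN 10 AND 11 → false
conc_ppm < 440 AND ph < 4 → false
conc_ppm < 542 AND depth_m <= 18 → false
No prior WHEN matched → ELSE → -7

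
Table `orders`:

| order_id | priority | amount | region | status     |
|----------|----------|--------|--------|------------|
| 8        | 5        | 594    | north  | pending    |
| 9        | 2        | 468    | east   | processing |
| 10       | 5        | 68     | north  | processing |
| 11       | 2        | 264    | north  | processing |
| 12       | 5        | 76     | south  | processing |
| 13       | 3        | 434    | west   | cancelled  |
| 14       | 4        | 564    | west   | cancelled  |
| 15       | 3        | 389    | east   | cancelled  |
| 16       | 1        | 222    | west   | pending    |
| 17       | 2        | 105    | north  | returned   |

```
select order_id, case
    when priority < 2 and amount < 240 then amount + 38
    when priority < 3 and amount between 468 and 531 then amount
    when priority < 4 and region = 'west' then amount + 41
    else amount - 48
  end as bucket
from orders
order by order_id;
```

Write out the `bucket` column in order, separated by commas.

546, 468, 20, 216, 28, 475, 516, 341, 260, 57

order_id=8: ELSE → 546
order_id=9: priority < 3 and amount between 468 and 531 → 468
order_id=10: ELSE → 20
order_id=11: ELSE → 216
order_id=12: ELSE → 28
order_id=13: priority < 4 and region = 'west' → 475
order_id=14: ELSE → 516
order_id=15: ELSE → 341
order_id=16: priority < 2 and amount < 240 → 260
order_id=17: ELSE → 57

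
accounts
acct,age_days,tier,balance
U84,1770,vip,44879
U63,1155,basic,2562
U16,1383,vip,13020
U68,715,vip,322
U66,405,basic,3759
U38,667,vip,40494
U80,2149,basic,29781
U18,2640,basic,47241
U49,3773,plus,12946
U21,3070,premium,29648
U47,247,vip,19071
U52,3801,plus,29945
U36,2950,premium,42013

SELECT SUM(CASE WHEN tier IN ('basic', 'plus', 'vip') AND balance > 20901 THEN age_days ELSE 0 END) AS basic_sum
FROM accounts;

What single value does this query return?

acct=U84: ✓ → 1770
acct=U63: ✗
acct=U16: ✗
acct=U68: ✗
acct=U66: ✗
acct=U38: ✓ → 667
acct=U80: ✓ → 2149
acct=U18: ✓ → 2640
acct=U49: ✗
acct=U21: ✗
acct=U47: ✗
acct=U52: ✓ → 3801
acct=U36: ✗
basic_sum = 1770 + 667 + 2149 + 2640 + 3801 = 11027

11027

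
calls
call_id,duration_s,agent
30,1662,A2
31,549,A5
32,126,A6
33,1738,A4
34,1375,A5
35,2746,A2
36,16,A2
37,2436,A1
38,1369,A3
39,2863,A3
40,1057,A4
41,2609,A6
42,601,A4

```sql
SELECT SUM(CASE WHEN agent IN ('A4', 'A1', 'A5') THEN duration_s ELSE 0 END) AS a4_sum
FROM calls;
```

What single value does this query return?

call_id=30: ✗
call_id=31: ✓ → 549
call_id=32: ✗
call_id=33: ✓ → 1738
call_id=34: ✓ → 1375
call_id=35: ✗
call_id=36: ✗
call_id=37: ✓ → 2436
call_id=38: ✗
call_id=39: ✗
call_id=40: ✓ → 1057
call_id=41: ✗
call_id=42: ✓ → 601
a4_sum = 549 + 1738 + 1375 + 2436 + 1057 + 601 = 7756

7756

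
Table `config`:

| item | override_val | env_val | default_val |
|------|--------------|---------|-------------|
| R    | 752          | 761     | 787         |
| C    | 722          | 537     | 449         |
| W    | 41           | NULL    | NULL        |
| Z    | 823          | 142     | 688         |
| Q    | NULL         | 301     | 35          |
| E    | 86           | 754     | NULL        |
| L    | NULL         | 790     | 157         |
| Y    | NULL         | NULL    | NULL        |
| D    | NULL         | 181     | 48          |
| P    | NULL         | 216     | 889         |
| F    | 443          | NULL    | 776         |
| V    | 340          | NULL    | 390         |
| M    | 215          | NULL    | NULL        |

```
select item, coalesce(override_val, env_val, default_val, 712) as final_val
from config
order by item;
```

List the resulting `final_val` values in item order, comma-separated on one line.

item=C: override_val=722 → 722
item=D: override_val=NULL, env_val=181 → 181
item=E: override_val=86 → 86
item=F: override_val=443 → 443
item=L: override_val=NULL, env_val=790 → 790
item=M: override_val=215 → 215
item=P: override_val=NULL, env_val=216 → 216
item=Q: override_val=NULL, env_val=301 → 301
item=R: override_val=752 → 752
item=V: override_val=340 → 340
item=W: override_val=41 → 41
item=Y: override_val=NULL, env_val=NULL, default_val=NULL, → literal 712 → 712
item=Z: override_val=823 → 823

722, 181, 86, 443, 790, 215, 216, 301, 752, 340, 41, 712, 823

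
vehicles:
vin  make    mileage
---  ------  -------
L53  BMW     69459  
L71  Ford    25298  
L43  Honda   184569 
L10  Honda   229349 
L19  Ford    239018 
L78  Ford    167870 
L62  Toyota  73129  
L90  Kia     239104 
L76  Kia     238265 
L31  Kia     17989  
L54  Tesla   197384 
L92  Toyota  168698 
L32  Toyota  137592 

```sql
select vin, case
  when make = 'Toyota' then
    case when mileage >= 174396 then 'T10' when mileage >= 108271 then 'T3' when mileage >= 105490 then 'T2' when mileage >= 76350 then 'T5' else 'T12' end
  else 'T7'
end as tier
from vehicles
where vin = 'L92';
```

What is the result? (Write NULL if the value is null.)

vin = L92: make=Toyota, mileage=168698.
make='Toyota' → inner[mileage >= 108271] → T3

T3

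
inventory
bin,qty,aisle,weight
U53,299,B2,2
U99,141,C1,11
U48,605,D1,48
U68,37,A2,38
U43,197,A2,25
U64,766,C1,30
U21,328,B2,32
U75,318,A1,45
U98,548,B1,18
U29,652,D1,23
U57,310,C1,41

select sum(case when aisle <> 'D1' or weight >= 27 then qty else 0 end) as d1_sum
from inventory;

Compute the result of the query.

3549

bin=U53: ✓ → 299
bin=U99: ✓ → 141
bin=U48: ✓ → 605
bin=U68: ✓ → 37
bin=U43: ✓ → 197
bin=U64: ✓ → 766
bin=U21: ✓ → 328
bin=U75: ✓ → 318
bin=U98: ✓ → 548
bin=U29: ✗
bin=U57: ✓ → 310
d1_sum = 299 + 141 + 605 + 37 + 197 + 766 + 328 + 318 + 548 + 310 = 3549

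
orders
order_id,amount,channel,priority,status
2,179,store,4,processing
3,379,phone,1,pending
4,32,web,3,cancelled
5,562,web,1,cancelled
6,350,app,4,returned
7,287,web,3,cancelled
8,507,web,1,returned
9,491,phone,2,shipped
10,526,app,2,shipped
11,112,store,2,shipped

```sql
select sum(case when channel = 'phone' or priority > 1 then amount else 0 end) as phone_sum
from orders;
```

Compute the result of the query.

2356

order_id=2: ✓ → 179
order_id=3: ✓ → 379
order_id=4: ✓ → 32
order_id=5: ✗
order_id=6: ✓ → 350
order_id=7: ✓ → 287
order_id=8: ✗
order_id=9: ✓ → 491
order_id=10: ✓ → 526
order_id=11: ✓ → 112
phone_sum = 179 + 379 + 32 + 350 + 287 + 491 + 526 + 112 = 2356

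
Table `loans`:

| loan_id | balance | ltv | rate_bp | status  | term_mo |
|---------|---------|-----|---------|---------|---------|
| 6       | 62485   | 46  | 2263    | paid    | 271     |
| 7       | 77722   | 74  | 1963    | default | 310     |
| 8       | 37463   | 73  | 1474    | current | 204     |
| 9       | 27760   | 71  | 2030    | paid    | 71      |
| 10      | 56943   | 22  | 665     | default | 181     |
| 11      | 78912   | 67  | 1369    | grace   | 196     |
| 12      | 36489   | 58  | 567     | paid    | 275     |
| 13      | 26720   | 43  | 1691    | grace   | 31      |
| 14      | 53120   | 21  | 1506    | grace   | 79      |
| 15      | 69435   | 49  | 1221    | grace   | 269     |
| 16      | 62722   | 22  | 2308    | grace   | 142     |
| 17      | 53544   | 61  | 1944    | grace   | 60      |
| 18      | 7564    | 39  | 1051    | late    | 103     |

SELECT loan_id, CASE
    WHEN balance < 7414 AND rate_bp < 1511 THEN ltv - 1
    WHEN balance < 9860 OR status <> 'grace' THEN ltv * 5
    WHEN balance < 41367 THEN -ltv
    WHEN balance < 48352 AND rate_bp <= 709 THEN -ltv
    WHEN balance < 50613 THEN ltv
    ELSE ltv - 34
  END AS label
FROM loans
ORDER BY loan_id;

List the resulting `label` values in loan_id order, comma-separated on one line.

loan_id=6: balance < 9860 OR status <> 'grace' → 230
loan_id=7: balance < 9860 OR status <> 'grace' → 370
loan_id=8: balance < 9860 OR status <> 'grace' → 365
loan_id=9: balance < 9860 OR status <> 'grace' → 355
loan_id=10: balance < 9860 OR status <> 'grace' → 110
loan_id=11: ELSE → 33
loan_id=12: balance < 9860 OR status <> 'grace' → 290
loan_id=13: balance < 41367 → -43
loan_id=14: ELSE → -13
loan_id=15: ELSE → 15
loan_id=16: ELSE → -12
loan_id=17: ELSE → 27
loan_id=18: balance < 9860 OR status <> 'grace' → 195

230, 370, 365, 355, 110, 33, 290, -43, -13, 15, -12, 27, 195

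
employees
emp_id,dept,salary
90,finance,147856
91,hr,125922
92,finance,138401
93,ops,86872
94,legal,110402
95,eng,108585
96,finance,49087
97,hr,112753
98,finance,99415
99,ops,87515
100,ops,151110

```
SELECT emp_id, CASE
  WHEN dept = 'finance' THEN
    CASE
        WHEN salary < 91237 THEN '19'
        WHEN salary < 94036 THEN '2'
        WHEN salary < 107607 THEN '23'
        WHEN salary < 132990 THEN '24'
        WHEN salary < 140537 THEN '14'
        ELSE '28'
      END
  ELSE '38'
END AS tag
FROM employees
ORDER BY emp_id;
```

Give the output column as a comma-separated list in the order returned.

emp_id=90: dept='finance' → inner[ELSE] → 28
emp_id=91: dept='hr' → outer ELSE → 38
emp_id=92: dept='finance' → inner[salary < 140537] → 14
emp_id=93: dept='ops' → outer ELSE → 38
emp_id=94: dept='legal' → outer ELSE → 38
emp_id=95: dept='eng' → outer ELSE → 38
emp_id=96: dept='finance' → inner[salary < 91237] → 19
emp_id=97: dept='hr' → outer ELSE → 38
emp_id=98: dept='finance' → inner[salary < 107607] → 23
emp_id=99: dept='ops' → outer ELSE → 38
emp_id=100: dept='ops' → outer ELSE → 38

28, 38, 14, 38, 38, 38, 19, 38, 23, 38, 38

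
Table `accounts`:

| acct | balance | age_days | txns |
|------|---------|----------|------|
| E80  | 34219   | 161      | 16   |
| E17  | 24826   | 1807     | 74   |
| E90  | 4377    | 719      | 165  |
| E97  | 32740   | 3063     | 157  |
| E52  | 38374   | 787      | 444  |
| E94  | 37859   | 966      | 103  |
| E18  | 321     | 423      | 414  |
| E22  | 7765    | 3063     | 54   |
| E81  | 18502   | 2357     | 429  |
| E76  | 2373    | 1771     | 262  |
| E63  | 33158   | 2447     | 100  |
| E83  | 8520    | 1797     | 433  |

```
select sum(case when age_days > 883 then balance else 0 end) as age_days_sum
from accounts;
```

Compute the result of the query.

165743

acct=E80: ✗
acct=E17: ✓ → 24826
acct=E90: ✗
acct=E97: ✓ → 32740
acct=E52: ✗
acct=E94: ✓ → 37859
acct=E18: ✗
acct=E22: ✓ → 7765
acct=E81: ✓ → 18502
acct=E76: ✓ → 2373
acct=E63: ✓ → 33158
acct=E83: ✓ → 8520
age_days_sum = 24826 + 32740 + 37859 + 7765 + 18502 + 2373 + 33158 + 8520 = 165743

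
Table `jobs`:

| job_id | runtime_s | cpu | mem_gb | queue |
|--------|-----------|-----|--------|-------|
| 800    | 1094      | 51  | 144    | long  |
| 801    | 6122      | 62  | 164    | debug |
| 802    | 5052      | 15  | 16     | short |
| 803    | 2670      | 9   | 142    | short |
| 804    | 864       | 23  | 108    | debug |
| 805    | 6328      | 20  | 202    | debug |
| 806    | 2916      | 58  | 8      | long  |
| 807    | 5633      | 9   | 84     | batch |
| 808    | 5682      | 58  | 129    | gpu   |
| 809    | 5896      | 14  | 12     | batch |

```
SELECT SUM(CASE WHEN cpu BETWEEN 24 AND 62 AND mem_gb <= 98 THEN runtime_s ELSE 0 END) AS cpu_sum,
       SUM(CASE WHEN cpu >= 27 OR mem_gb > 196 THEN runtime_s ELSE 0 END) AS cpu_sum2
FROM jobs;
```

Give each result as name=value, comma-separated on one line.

cpu_sum=2916, cpu_sum2=22142

[cpu_sum: cpu BETWEEN 24 AND 62 AND mem_gb <= 98]
job_id=800: ✗
job_id=801: ✗
job_id=802: ✗
job_id=803: ✗
job_id=804: ✗
job_id=805: ✗
job_id=806: ✓ → 2916
job_id=807: ✗
job_id=808: ✗
job_id=809: ✗
cpu_sum = 2916
—
[cpu_sum2: cpu >= 27 OR mem_gb > 196]
job_id=800: ✓ → 1094
job_id=801: ✓ → 6122
job_id=802: ✗
job_id=803: ✗
job_id=804: ✗
job_id=805: ✓ → 6328
job_id=806: ✓ → 2916
job_id=807: ✗
job_id=808: ✓ → 5682
job_id=809: ✗
cpu_sum2 = 1094 + 6122 + 6328 + 2916 + 5682 = 22142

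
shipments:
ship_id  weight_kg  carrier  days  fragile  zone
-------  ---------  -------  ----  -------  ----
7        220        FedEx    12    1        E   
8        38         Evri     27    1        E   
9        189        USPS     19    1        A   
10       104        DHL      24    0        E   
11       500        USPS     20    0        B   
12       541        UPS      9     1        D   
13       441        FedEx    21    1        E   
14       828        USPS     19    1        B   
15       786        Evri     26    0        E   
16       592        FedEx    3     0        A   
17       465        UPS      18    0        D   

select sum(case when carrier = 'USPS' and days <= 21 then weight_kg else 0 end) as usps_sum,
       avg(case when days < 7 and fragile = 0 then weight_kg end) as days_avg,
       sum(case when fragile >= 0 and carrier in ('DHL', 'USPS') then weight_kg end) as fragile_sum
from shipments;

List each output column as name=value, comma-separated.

usps_sum=1517, days_avg=592, fragile_sum=1621

[usps_sum: carrier = 'USPS' and days <= 21]
ship_id=7: ✗
ship_id=8: ✗
ship_id=9: ✓ → 189
ship_id=10: ✗
ship_id=11: ✓ → 500
ship_id=12: ✗
ship_id=13: ✗
ship_id=14: ✓ → 828
ship_id=15: ✗
ship_id=16: ✗
ship_id=17: ✗
usps_sum = 189 + 500 + 828 = 1517
—
[days_avg: days < 7 and fragile = 0]
ship_id=7: ✗
ship_id=8: ✗
ship_id=9: ✗
ship_id=10: ✗
ship_id=11: ✗
ship_id=12: ✗
ship_id=13: ✗
ship_id=14: ✗
ship_id=15: ✗
ship_id=16: ✓ → 592
ship_id=17: ✗
days_avg = 592
—
[fragile_sum: fragile >= 0 and carrier in ('DHL', 'USPS')]
ship_id=7: ✗
ship_id=8: ✗
ship_id=9: ✓ → 189
ship_id=10: ✓ → 104
ship_id=11: ✓ → 500
ship_id=12: ✗
ship_id=13: ✗
ship_id=14: ✓ → 828
ship_id=15: ✗
ship_id=16: ✗
ship_id=17: ✗
fragile_sum = 189 + 104 + 500 + 828 = 1621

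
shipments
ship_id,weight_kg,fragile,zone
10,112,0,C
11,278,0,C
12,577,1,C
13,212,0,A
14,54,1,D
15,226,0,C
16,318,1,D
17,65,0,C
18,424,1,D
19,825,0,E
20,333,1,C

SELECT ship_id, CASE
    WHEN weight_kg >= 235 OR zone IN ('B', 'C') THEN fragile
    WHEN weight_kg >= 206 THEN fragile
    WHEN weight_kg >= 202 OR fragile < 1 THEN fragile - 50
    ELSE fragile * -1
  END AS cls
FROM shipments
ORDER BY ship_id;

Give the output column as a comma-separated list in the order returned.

ship_id=10: weight_kg >= 235 OR zone IN ('B', 'C') → 0
ship_id=11: weight_kg >= 235 OR zone IN ('B', 'C') → 0
ship_id=12: weight_kg >= 235 OR zone IN ('B', 'C') → 1
ship_id=13: weight_kg >= 206 → 0
ship_id=14: ELSE → -1
ship_id=15: weight_kg >= 235 OR zone IN ('B', 'C') → 0
ship_id=16: weight_kg >= 235 OR zone IN ('B', 'C') → 1
ship_id=17: weight_kg >= 235 OR zone IN ('B', 'C') → 0
ship_id=18: weight_kg >= 235 OR zone IN ('B', 'C') → 1
ship_id=19: weight_kg >= 235 OR zone IN ('B', 'C') → 0
ship_id=20: weight_kg >= 235 OR zone IN ('B', 'C') → 1

0, 0, 1, 0, -1, 0, 1, 0, 1, 0, 1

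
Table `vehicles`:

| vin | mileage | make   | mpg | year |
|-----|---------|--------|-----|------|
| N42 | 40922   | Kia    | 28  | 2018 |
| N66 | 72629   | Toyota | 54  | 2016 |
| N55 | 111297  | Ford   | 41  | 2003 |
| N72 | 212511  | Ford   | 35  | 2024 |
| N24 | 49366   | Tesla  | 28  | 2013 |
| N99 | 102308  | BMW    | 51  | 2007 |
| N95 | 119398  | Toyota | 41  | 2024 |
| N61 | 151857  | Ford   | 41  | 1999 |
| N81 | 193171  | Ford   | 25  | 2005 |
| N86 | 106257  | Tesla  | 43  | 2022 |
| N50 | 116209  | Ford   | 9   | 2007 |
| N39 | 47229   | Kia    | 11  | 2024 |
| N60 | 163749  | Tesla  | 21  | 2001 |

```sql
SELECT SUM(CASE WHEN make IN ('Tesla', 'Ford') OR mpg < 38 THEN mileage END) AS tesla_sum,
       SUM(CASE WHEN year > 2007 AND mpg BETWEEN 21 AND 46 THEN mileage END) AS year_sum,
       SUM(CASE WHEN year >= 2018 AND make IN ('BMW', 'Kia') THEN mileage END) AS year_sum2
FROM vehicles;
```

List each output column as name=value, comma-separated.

[tesla_sum: make IN ('Tesla', 'Ford') OR mpg < 38]
vin=N42: ✓ → 40922
vin=N66: ✗
vin=N55: ✓ → 111297
vin=N72: ✓ → 212511
vin=N24: ✓ → 49366
vin=N99: ✗
vin=N95: ✗
vin=N61: ✓ → 151857
vin=N81: ✓ → 193171
vin=N86: ✓ → 106257
vin=N50: ✓ → 116209
vin=N39: ✓ → 47229
vin=N60: ✓ → 163749
tesla_sum = 40922 + 111297 + 212511 + 49366 + 151857 + 193171 + 106257 + 116209 + 47229 + 163749 = 1192568
—
[year_sum: year > 2007 AND mpg BETWEEN 21 AND 46]
vin=N42: ✓ → 40922
vin=N66: ✗
vin=N55: ✗
vin=N72: ✓ → 212511
vin=N24: ✓ → 49366
vin=N99: ✗
vin=N95: ✓ → 119398
vin=N61: ✗
vin=N81: ✗
vin=N86: ✓ → 106257
vin=N50: ✗
vin=N39: ✗
vin=N60: ✗
year_sum = 40922 + 212511 + 49366 + 119398 + 106257 = 528454
—
[year_sum2: year >= 2018 AND make IN ('BMW', 'Kia')]
vin=N42: ✓ → 40922
vin=N66: ✗
vin=N55: ✗
vin=N72: ✗
vin=N24: ✗
vin=N99: ✗
vin=N95: ✗
vin=N61: ✗
vin=N81: ✗
vin=N86: ✗
vin=N50: ✗
vin=N39: ✓ → 47229
vin=N60: ✗
year_sum2 = 40922 + 47229 = 88151

tesla_sum=1192568, year_sum=528454, year_sum2=88151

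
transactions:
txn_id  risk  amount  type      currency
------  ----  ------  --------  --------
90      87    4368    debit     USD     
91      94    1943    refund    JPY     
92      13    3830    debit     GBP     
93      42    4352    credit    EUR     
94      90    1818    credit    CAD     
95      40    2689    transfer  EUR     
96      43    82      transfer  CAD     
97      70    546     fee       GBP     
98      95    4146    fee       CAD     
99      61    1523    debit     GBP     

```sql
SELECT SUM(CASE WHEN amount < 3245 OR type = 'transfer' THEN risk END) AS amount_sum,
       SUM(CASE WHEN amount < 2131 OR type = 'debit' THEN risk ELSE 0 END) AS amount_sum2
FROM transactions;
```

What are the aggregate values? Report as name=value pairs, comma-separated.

[amount_sum: amount < 3245 OR type = 'transfer']
txn_id=90: ✗
txn_id=91: ✓ → 94
txn_id=92: ✗
txn_id=93: ✗
txn_id=94: ✓ → 90
txn_id=95: ✓ → 40
txn_id=96: ✓ → 43
txn_id=97: ✓ → 70
txn_id=98: ✗
txn_id=99: ✓ → 61
amount_sum = 94 + 90 + 40 + 43 + 70 + 61 = 398
—
[amount_sum2: amount < 2131 OR type = 'debit']
txn_id=90: ✓ → 87
txn_id=91: ✓ → 94
txn_id=92: ✓ → 13
txn_id=93: ✗
txn_id=94: ✓ → 90
txn_id=95: ✗
txn_id=96: ✓ → 43
txn_id=97: ✓ → 70
txn_id=98: ✗
txn_id=99: ✓ → 61
amount_sum2 = 87 + 94 + 13 + 90 + 43 + 70 + 61 = 458

amount_sum=398, amount_sum2=458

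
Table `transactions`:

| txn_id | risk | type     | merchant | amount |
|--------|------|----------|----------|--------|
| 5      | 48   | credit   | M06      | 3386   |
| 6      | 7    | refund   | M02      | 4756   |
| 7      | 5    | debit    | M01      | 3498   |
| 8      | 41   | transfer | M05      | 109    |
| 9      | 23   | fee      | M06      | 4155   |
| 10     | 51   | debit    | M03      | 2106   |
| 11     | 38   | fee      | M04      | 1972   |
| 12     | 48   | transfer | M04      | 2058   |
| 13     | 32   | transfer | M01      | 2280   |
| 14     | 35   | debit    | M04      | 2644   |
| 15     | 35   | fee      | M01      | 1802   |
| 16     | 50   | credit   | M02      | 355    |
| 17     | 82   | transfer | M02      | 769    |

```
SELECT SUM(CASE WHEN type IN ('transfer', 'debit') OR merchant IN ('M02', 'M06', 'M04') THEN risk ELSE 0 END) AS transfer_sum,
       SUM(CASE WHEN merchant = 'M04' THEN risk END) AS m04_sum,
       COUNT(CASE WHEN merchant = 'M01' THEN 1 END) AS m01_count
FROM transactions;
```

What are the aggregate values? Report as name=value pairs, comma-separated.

transfer_sum=460, m04_sum=121, m01_count=3

[transfer_sum: type IN ('transfer', 'debit') OR merchant IN ('M02', 'M06', 'M04')]
txn_id=5: ✓ → 48
txn_id=6: ✓ → 7
txn_id=7: ✓ → 5
txn_id=8: ✓ → 41
txn_id=9: ✓ → 23
txn_id=10: ✓ → 51
txn_id=11: ✓ → 38
txn_id=12: ✓ → 48
txn_id=13: ✓ → 32
txn_id=14: ✓ → 35
txn_id=15: ✗
txn_id=16: ✓ → 50
txn_id=17: ✓ → 82
transfer_sum = 48 + 7 + 5 + 41 + 23 + 51 + 38 + 48 + 32 + 35 + 50 + 82 = 460
—
[m04_sum: merchant = 'M04']
txn_id=5: ✗
txn_id=6: ✗
txn_id=7: ✗
txn_id=8: ✗
txn_id=9: ✗
txn_id=10: ✗
txn_id=11: ✓ → 38
txn_id=12: ✓ → 48
txn_id=13: ✗
txn_id=14: ✓ → 35
txn_id=15: ✗
txn_id=16: ✗
txn_id=17: ✗
m04_sum = 38 + 48 + 35 = 121
—
[m01_count: merchant = 'M01']
txn_id=5: ✗
txn_id=6: ✗
txn_id=7: ✓ → 1
txn_id=8: ✗
txn_id=9: ✗
txn_id=10: ✗
txn_id=11: ✗
txn_id=12: ✗
txn_id=13: ✓ → 1
txn_id=14: ✗
txn_id=15: ✓ → 1
txn_id=16: ✗
txn_id=17: ✗
m01_count = COUNT(1, 1, 1) = 3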